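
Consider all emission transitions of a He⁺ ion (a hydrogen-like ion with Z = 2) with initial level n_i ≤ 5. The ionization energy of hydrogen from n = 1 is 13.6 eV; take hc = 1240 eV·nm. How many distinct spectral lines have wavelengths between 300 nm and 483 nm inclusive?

2

Enumerate all n_i → n_f pairs with 1 ≤ n_f < n_i ≤ 5 and compute λ = 1240 / [13.6·4·(1/n_f² − 1/n_i²)].
Lines falling in [300, 483] nm: 5→3 (320.5 nm), 4→3 (468.9 nm).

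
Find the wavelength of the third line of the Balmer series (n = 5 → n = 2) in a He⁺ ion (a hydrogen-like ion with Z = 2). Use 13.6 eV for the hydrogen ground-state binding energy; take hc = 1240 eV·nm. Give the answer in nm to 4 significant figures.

108.5 nm

The Balmer series terminates on n_f = 2; the third line has n_i = 2+3 = 5.
ΔE = 54.40 × (1/2² − 1/5²) = 11.42 eV.
λ = 1240 / 11.42 = 108.5 nm.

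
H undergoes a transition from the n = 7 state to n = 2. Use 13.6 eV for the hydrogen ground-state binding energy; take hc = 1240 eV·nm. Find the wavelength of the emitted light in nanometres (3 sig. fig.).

ΔE = 13.60 × (1/2² − 1/7²) = 13.60 × 0.2296 = 3.122 eV.
λ = hc/ΔE = 1240 / 3.122 = 397 nm.

397 nm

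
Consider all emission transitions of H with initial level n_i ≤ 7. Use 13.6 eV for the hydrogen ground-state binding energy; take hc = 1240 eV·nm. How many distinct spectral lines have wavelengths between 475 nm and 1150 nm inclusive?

Enumerate all n_i → n_f pairs with 1 ≤ n_f < n_i ≤ 7 and compute λ = 1240 / [13.6·1·(1/n_f² − 1/n_i²)].
Lines falling in [475, 1150] nm: 4→2 (486.3 nm), 3→2 (656.5 nm), 7→3 (1005 nm), 6→3 (1094 nm).

4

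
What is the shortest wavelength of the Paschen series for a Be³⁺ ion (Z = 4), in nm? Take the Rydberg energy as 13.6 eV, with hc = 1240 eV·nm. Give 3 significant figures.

The Paschen series has lower level n_f = 3; the series limit corresponds to n_i → ∞.
ΔE_max = 13.6 × 16 / 3² = 24.18 eV.
λ_min = 1240 / 24.18 = 51.3 nm.

51.3 nm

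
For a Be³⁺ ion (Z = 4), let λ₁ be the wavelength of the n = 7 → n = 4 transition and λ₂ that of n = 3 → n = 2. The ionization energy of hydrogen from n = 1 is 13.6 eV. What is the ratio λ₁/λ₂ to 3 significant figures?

λ ∝ 1/ΔE ∝ 1/(1/n_f² − 1/n_i²), and the Z² and hc factors cancel in the ratio.
λ₁/λ₂ = (1/2² − 1/3²)/(1/4² − 1/7²) = 0.1389/0.04209 = 3.30.

3.30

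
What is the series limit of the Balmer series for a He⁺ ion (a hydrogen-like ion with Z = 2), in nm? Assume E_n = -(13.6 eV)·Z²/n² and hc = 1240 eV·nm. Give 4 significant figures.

91.18 nm

The Balmer series has lower level n_f = 2; the series limit corresponds to n_i → ∞.
ΔE_max = 13.6 × 4 / 2² = 13.60 eV.
λ_min = 1240 / 13.60 = 91.18 nm.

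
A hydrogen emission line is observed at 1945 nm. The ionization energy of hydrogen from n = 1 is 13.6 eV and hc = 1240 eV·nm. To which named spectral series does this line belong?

ΔE = 1240/1945 = 0.6375 eV.
This matches 13.6 × (1/4² − 1/8²), so n_f = 4: the Brackett series.

Brackett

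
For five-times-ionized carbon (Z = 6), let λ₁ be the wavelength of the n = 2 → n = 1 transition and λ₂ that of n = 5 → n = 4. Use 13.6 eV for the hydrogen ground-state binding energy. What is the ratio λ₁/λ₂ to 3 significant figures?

0.0300

λ ∝ 1/ΔE ∝ 1/(1/n_f² − 1/n_i²), and the Z² and hc factors cancel in the ratio.
λ₁/λ₂ = (1/4² − 1/5²)/(1/1² − 1/2²) = 0.02250/0.7500 = 0.0300.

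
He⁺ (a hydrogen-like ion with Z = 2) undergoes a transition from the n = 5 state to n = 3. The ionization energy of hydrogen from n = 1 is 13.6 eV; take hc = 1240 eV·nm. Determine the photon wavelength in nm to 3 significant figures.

For Z = 2 the level energies scale as Z², so the effective Rydberg energy is 13.6 × 4 = 54.40 eV.
ΔE = 54.40 × (1/3² − 1/5²) = 54.40 × 0.07111 = 3.868 eV.
λ = hc/ΔE = 1240 / 3.868 = 321 nm.

321 nm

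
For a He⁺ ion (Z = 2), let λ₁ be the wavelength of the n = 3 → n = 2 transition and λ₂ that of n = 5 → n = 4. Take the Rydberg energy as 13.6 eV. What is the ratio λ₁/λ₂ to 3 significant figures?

0.162

λ ∝ 1/ΔE ∝ 1/(1/n_f² − 1/n_i²), and the Z² and hc factors cancel in the ratio.
λ₁/λ₂ = (1/4² − 1/5²)/(1/2² − 1/3²) = 0.02250/0.1389 = 0.162.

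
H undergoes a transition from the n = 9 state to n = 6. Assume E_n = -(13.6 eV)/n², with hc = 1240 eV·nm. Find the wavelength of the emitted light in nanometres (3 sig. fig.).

ΔE = 13.60 × (1/6² − 1/9²) = 13.60 × 0.01543 = 0.2099 eV.
λ = hc/ΔE = 1240 / 0.2099 = 5910 nm.

5910 nm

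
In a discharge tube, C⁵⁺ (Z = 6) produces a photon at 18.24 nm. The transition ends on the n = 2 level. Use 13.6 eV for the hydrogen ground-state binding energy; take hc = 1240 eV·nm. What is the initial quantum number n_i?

The photon energy is ΔE = hc/λ = 1240 / 18.24 = 67.98 eV.
With Z = 6, ΔE = 489.6 × (1/n_f² − 1/n_i²), so 1/n_f² − 1/n_i² = 0.1389.
With n_f = 2: 1/n_i² = 1/4 − 0.1389 = 0.1111, so n_i ≈ 3.00.

n_i = 3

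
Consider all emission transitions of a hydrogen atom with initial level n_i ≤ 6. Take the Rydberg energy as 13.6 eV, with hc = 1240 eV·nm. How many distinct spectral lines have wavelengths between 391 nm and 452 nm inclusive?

2

Enumerate all n_i → n_f pairs with 1 ≤ n_f < n_i ≤ 6 and compute λ = 1240 / [13.6·1·(1/n_f² − 1/n_i²)].
Lines falling in [391, 452] nm: 6→2 (410.3 nm), 5→2 (434.2 nm).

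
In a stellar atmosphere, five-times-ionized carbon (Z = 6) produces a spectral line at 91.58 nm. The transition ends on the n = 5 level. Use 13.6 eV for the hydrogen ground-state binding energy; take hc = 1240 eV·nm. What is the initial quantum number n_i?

The photon energy is ΔE = hc/λ = 1240 / 91.58 = 13.54 eV.
With Z = 6, ΔE = 489.6 × (1/n_f² − 1/n_i²), so 1/n_f² − 1/n_i² = 0.02766.
With n_f = 5: 1/n_i² = 1/25 − 0.02766 = 0.01234, so n_i ≈ 9.00.

n_i = 9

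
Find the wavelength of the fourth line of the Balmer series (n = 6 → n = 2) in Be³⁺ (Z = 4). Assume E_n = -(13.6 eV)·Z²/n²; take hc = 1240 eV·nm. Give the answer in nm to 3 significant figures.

25.6 nm

The Balmer series terminates on n_f = 2; the fourth line has n_i = 2+4 = 6.
ΔE = 217.6 × (1/2² − 1/6²) = 48.36 eV.
λ = 1240 / 48.36 = 25.6 nm.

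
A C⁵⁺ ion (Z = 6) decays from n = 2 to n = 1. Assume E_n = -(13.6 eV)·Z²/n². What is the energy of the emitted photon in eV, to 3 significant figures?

367 eV

The Bohr energies scale as Z², so for Z = 6: E_n = −489.6/n² eV.
E_2 = −489.6/4 = −122.4 eV and E_1 = −489.6/1 = −489.6 eV.
The photon energy is |E_2 − E_1| = 367 eV.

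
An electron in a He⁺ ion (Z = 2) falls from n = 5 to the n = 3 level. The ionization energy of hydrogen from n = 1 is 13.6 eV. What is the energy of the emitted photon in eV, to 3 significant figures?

3.87 eV

The Bohr energies scale as Z², so for Z = 2: E_n = −54.40/n² eV.
E_5 = −54.40/25 = −2.176 eV and E_3 = −54.40/9 = −6.044 eV.
The photon energy is |E_5 − E_3| = 3.87 eV.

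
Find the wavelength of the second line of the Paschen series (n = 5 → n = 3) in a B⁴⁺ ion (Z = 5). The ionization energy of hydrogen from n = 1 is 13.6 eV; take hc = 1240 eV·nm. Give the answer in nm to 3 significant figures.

51.3 nm

The Paschen series terminates on n_f = 3; the second line has n_i = 3+2 = 5.
ΔE = 340.0 × (1/3² − 1/5²) = 24.18 eV.
λ = 1240 / 24.18 = 51.3 nm.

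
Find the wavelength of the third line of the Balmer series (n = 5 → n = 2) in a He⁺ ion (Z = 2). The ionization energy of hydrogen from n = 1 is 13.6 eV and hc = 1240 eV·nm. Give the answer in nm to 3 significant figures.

The Balmer series terminates on n_f = 2; the third line has n_i = 2+3 = 5.
ΔE = 54.40 × (1/2² − 1/5²) = 11.42 eV.
λ = 1240 / 11.42 = 109 nm.

109 nm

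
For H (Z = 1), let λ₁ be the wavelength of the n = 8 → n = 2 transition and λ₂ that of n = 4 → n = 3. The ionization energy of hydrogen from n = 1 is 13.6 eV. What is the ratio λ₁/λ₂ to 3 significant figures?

λ ∝ 1/ΔE ∝ 1/(1/n_f² − 1/n_i²), and the Z² and hc factors cancel in the ratio.
λ₁/λ₂ = (1/3² − 1/4²)/(1/2² − 1/8²) = 0.04861/0.2344 = 0.207.

0.207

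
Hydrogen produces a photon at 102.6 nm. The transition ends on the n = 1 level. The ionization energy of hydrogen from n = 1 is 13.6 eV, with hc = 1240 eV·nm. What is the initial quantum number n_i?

n_i = 3

The photon energy is ΔE = hc/λ = 1240 / 102.6 = 12.09 eV.
With Z = 1, ΔE = 13.60 × (1/n_f² − 1/n_i²), so 1/n_f² − 1/n_i² = 0.8887.
With n_f = 1: 1/n_i² = 1/1 − 0.8887 = 0.1113, so n_i ≈ 3.00.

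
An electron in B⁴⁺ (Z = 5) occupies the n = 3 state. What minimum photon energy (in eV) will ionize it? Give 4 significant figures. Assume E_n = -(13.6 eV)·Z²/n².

E_n = −13.6 Z²/n² = −340.0/n² eV for Z = 5.
E_3 = −340.0/9 = −37.78 eV, so ionization (to E = 0) requires 37.78 eV.

37.78 eV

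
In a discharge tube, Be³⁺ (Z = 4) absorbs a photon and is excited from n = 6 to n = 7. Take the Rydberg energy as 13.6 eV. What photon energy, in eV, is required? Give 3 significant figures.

1.60 eV

The Bohr energies scale as Z², so for Z = 4: E_n = −217.6/n² eV.
E_7 = −217.6/49 = −4.441 eV and E_6 = −217.6/36 = −6.044 eV.
The photon energy is |E_7 − E_6| = 1.60 eV.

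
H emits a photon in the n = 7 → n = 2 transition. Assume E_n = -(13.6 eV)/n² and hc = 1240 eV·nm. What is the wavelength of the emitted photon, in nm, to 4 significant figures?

397.1 nm

ΔE = 13.60 × (1/2² − 1/7²) = 13.60 × 0.2296 = 3.122 eV.
λ = hc/ΔE = 1240 / 3.122 = 397.1 nm.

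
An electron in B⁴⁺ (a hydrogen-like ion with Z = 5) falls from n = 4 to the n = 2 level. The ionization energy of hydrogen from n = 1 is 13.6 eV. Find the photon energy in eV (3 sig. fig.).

63.8 eV

The Bohr energies scale as Z², so for Z = 5: E_n = −340.0/n² eV.
E_4 = −340.0/16 = −21.25 eV and E_2 = −340.0/4 = −85.00 eV.
The photon energy is |E_4 − E_2| = 63.8 eV.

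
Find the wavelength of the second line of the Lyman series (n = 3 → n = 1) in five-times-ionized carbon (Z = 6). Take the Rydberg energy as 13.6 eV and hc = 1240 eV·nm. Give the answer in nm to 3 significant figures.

2.85 nm

The Lyman series terminates on n_f = 1; the second line has n_i = 1+2 = 3.
ΔE = 489.6 × (1/1² − 1/3²) = 435.2 eV.
λ = 1240 / 435.2 = 2.85 nm.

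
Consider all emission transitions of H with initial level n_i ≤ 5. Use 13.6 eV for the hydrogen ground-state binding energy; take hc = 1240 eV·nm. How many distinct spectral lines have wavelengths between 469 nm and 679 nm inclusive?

Enumerate all n_i → n_f pairs with 1 ≤ n_f < n_i ≤ 5 and compute λ = 1240 / [13.6·1·(1/n_f² − 1/n_i²)].
Lines falling in [469, 679] nm: 4→2 (486.3 nm), 3→2 (656.5 nm).

2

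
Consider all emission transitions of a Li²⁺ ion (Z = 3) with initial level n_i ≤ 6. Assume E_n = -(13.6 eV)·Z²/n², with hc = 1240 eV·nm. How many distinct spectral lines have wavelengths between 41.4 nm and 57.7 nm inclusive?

3

Enumerate all n_i → n_f pairs with 1 ≤ n_f < n_i ≤ 6 and compute λ = 1240 / [13.6·9·(1/n_f² − 1/n_i²)].
Lines falling in [41.4, 57.7] nm: 6→2 (45.59 nm), 5→2 (48.24 nm), 4→2 (54.03 nm).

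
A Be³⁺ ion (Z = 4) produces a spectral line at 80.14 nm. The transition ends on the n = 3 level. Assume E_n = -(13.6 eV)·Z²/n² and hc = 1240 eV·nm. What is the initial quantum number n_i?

n_i = 5

The photon energy is ΔE = hc/λ = 1240 / 80.14 = 15.47 eV.
With Z = 4, ΔE = 217.6 × (1/n_f² − 1/n_i²), so 1/n_f² − 1/n_i² = 0.07111.
With n_f = 3: 1/n_i² = 1/9 − 0.07111 = 0.04000, so n_i ≈ 5.00.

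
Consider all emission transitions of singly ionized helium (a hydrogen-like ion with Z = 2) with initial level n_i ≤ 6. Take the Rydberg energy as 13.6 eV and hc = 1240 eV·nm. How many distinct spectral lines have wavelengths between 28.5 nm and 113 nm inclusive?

Enumerate all n_i → n_f pairs with 1 ≤ n_f < n_i ≤ 6 and compute λ = 1240 / [13.6·4·(1/n_f² − 1/n_i²)].
Lines falling in [28.5, 113] nm: 2→1 (30.39 nm), 6→2 (102.6 nm), 5→2 (108.5 nm).

3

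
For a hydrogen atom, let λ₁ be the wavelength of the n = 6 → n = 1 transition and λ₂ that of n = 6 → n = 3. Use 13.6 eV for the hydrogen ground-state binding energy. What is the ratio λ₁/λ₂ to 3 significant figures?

λ ∝ 1/ΔE ∝ 1/(1/n_f² − 1/n_i²), and the Z² and hc factors cancel in the ratio.
λ₁/λ₂ = (1/3² − 1/6²)/(1/1² − 1/6²) = 0.08333/0.9722 = 0.0857.

0.0857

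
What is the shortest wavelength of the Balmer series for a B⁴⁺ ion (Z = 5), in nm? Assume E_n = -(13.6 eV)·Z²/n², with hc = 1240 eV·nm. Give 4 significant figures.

The Balmer series has lower level n_f = 2; the series limit corresponds to n_i → ∞.
ΔE_max = 13.6 × 25 / 2² = 85.00 eV.
λ_min = 1240 / 85.00 = 14.59 nm.

14.59 nm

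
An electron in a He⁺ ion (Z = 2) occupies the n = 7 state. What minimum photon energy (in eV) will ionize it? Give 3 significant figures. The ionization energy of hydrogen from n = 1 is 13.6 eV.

E_n = −13.6 Z²/n² = −54.40/n² eV for Z = 2.
E_7 = −54.40/49 = −1.11 eV, so ionization (to E = 0) requires 1.11 eV.

1.11 eV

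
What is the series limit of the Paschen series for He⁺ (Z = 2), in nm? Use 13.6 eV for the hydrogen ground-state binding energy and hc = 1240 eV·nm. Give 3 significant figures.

205 nm

The Paschen series has lower level n_f = 3; the series limit corresponds to n_i → ∞.
ΔE_max = 13.6 × 4 / 3² = 6.044 eV.
λ_min = 1240 / 6.044 = 205 nm.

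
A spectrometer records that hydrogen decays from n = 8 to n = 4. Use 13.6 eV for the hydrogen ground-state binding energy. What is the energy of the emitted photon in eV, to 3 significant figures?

E_8 = −13.60/64 = −0.2125 eV and E_4 = −13.60/16 = −0.8500 eV.
The photon energy is |E_8 − E_4| = 0.638 eV.

0.638 eV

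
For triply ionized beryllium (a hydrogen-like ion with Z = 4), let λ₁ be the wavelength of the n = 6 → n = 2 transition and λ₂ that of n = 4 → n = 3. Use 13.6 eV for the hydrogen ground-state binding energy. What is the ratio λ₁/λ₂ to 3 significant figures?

λ ∝ 1/ΔE ∝ 1/(1/n_f² − 1/n_i²), and the Z² and hc factors cancel in the ratio.
λ₁/λ₂ = (1/3² − 1/4²)/(1/2² − 1/6²) = 0.04861/0.2222 = 0.219.

0.219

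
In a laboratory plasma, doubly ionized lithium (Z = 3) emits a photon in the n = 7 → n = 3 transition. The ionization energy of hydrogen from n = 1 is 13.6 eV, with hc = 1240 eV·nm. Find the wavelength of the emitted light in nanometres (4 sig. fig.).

111.7 nm

For Z = 3 the level energies scale as Z², so the effective Rydberg energy is 13.6 × 9 = 122.4 eV.
ΔE = 122.4 × (1/3² − 1/7²) = 122.4 × 0.09070 = 11.10 eV.
λ = hc/ΔE = 1240 / 11.10 = 111.7 nm.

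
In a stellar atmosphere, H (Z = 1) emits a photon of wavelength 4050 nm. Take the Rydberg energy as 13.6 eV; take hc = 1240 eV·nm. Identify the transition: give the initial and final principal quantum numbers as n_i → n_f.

The photon energy is ΔE = hc/λ = 1240 / 4050 = 0.3062 eV.
With Z = 1, ΔE = 13.60 × (1/n_f² − 1/n_i²), so 1/n_f² − 1/n_i² = 0.02251.
Trying n_f = 4 gives 1/n_i² = 0.03999, i.e. n_i ≈ 5; this pair matches.

n_i = 5, n_f = 4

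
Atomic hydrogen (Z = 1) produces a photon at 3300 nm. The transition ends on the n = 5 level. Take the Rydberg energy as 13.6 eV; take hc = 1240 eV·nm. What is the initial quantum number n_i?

n_i = 9

The photon energy is ΔE = hc/λ = 1240 / 3300 = 0.3758 eV.
With Z = 1, ΔE = 13.60 × (1/n_f² − 1/n_i²), so 1/n_f² − 1/n_i² = 0.02763.
With n_f = 5: 1/n_i² = 1/25 − 0.02763 = 0.01237, so n_i ≈ 8.99.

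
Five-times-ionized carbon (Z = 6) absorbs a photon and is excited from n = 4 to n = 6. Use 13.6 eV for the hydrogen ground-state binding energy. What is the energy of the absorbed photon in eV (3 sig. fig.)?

17.0 eV

The Bohr energies scale as Z², so for Z = 6: E_n = −489.6/n² eV.
E_6 = −489.6/36 = −13.60 eV and E_4 = −489.6/16 = −30.60 eV.
The photon energy is |E_6 − E_4| = 17.0 eV.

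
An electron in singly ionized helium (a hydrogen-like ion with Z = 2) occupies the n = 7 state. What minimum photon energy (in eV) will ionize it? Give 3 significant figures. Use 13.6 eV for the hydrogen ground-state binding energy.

E_n = −13.6 Z²/n² = −54.40/n² eV for Z = 2.
E_7 = −54.40/49 = −1.11 eV, so ionization (to E = 0) requires 1.11 eV.

1.11 eV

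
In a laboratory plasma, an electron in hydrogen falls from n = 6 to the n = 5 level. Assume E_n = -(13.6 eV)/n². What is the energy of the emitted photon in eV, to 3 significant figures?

E_6 = −13.60/36 = −0.3778 eV and E_5 = −13.60/25 = −0.5440 eV.
The photon energy is |E_6 − E_5| = 0.166 eV.

0.166 eV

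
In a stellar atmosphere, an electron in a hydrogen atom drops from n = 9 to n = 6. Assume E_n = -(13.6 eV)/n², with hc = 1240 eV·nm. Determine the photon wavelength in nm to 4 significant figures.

ΔE = 13.60 × (1/6² − 1/9²) = 13.60 × 0.01543 = 0.2099 eV.
λ = hc/ΔE = 1240 / 0.2099 = 5908 nm.

5908 nm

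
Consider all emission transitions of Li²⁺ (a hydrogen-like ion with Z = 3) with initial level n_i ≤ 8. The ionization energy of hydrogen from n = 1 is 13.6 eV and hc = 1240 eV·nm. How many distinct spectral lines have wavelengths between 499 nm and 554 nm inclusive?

Enumerate all n_i → n_f pairs with 1 ≤ n_f < n_i ≤ 8 and compute λ = 1240 / [13.6·9·(1/n_f² − 1/n_i²)].
Lines falling in [499, 554] nm: 7→5 (517.1 nm).

1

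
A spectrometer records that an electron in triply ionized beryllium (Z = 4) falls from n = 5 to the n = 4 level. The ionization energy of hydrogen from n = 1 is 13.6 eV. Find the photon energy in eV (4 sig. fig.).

The Bohr energies scale as Z², so for Z = 4: E_n = −217.6/n² eV.
E_5 = −217.6/25 = −8.704 eV and E_4 = −217.6/16 = −13.60 eV.
The photon energy is |E_5 − E_4| = 4.896 eV.

4.896 eV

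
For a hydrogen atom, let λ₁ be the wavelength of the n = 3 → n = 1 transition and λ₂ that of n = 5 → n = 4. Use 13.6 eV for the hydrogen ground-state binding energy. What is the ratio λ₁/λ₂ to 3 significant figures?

0.0253

λ ∝ 1/ΔE ∝ 1/(1/n_f² − 1/n_i²), and the Z² and hc factors cancel in the ratio.
λ₁/λ₂ = (1/4² − 1/5²)/(1/1² − 1/3²) = 0.02250/0.8889 = 0.0253.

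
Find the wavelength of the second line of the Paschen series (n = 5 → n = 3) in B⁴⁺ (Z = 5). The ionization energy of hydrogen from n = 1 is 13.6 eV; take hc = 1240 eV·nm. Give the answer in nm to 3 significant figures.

51.3 nm

The Paschen series terminates on n_f = 3; the second line has n_i = 3+2 = 5.
ΔE = 340.0 × (1/3² − 1/5²) = 24.18 eV.
λ = 1240 / 24.18 = 51.3 nm.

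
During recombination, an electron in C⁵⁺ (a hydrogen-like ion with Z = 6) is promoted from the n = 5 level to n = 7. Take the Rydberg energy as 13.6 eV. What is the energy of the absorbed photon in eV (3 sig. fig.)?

9.59 eV

The Bohr energies scale as Z², so for Z = 6: E_n = −489.6/n² eV.
E_7 = −489.6/49 = −9.992 eV and E_5 = −489.6/25 = −19.58 eV.
The photon energy is |E_7 − E_5| = 9.59 eV.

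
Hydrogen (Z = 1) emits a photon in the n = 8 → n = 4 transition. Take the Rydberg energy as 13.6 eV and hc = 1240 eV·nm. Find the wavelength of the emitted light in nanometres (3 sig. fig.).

ΔE = 13.60 × (1/4² − 1/8²) = 13.60 × 0.04688 = 0.6375 eV.
λ = hc/ΔE = 1240 / 0.6375 = 1950 nm.

1950 nm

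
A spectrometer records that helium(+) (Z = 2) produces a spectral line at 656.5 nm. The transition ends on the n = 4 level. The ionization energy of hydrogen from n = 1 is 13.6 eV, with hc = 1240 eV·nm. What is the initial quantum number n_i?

The photon energy is ΔE = hc/λ = 1240 / 656.5 = 1.889 eV.
With Z = 2, ΔE = 54.40 × (1/n_f² − 1/n_i²), so 1/n_f² − 1/n_i² = 0.03472.
With n_f = 4: 1/n_i² = 1/16 − 0.03472 = 0.02778, so n_i ≈ 6.00.

n_i = 6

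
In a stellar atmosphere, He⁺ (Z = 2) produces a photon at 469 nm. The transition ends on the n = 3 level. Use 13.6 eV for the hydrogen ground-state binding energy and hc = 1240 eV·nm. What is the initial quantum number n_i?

The photon energy is ΔE = hc/λ = 1240 / 469 = 2.644 eV.
With Z = 2, ΔE = 54.40 × (1/n_f² − 1/n_i²), so 1/n_f² − 1/n_i² = 0.04860.
With n_f = 3: 1/n_i² = 1/9 − 0.04860 = 0.06251, so n_i ≈ 4.00.

n_i = 4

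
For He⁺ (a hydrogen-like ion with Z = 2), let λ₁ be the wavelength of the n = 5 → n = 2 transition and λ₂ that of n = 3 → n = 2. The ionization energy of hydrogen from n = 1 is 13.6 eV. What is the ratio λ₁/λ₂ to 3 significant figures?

λ ∝ 1/ΔE ∝ 1/(1/n_f² − 1/n_i²), and the Z² and hc factors cancel in the ratio.
λ₁/λ₂ = (1/2² − 1/3²)/(1/2² − 1/5²) = 0.1389/0.2100 = 0.661.

0.661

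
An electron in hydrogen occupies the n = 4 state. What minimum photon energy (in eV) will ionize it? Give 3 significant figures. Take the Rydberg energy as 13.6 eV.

0.850 eV

E_4 = −13.60/16 = −0.850 eV, so ionization (to E = 0) requires 0.850 eV.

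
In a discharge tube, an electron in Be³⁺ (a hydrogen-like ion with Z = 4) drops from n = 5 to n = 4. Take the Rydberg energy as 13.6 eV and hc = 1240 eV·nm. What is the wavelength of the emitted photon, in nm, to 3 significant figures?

253 nm

For Z = 4 the level energies scale as Z², so the effective Rydberg energy is 13.6 × 16 = 217.6 eV.
ΔE = 217.6 × (1/4² − 1/5²) = 217.6 × 0.02250 = 4.896 eV.
λ = hc/ΔE = 1240 / 4.896 = 253 nm.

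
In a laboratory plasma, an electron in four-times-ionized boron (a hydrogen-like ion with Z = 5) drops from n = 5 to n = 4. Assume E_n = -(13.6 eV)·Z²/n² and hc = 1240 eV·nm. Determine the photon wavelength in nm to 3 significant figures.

162 nm

For Z = 5 the level energies scale as Z², so the effective Rydberg energy is 13.6 × 25 = 340.0 eV.
ΔE = 340.0 × (1/4² − 1/5²) = 340.0 × 0.02250 = 7.650 eV.
λ = hc/ΔE = 1240 / 7.650 = 162 nm.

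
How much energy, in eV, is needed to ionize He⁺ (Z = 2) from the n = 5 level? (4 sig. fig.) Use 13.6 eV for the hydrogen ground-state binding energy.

E_n = −13.6 Z²/n² = −54.40/n² eV for Z = 2.
E_5 = −54.40/25 = −2.176 eV, so ionization (to E = 0) requires 2.176 eV.

2.176 eV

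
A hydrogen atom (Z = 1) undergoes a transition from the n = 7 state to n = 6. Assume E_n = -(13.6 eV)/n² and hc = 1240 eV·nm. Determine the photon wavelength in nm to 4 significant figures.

12370 nm

ΔE = 13.60 × (1/6² − 1/7²) = 13.60 × 0.007370 = 0.1002 eV.
λ = hc/ΔE = 1240 / 0.1002 = 12370 nm.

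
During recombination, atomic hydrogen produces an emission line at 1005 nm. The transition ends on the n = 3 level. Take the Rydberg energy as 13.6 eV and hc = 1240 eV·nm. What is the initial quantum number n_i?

n_i = 7

The photon energy is ΔE = hc/λ = 1240 / 1005 = 1.234 eV.
With Z = 1, ΔE = 13.60 × (1/n_f² − 1/n_i²), so 1/n_f² − 1/n_i² = 0.09072.
With n_f = 3: 1/n_i² = 1/9 − 0.09072 = 0.02039, so n_i ≈ 7.00.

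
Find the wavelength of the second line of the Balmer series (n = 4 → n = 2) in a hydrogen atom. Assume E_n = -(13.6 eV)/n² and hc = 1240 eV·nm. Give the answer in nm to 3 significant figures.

486 nm

The Balmer series terminates on n_f = 2; the second line has n_i = 2+2 = 4.
ΔE = 13.60 × (1/2² − 1/4²) = 2.550 eV.
λ = 1240 / 2.550 = 486 nm.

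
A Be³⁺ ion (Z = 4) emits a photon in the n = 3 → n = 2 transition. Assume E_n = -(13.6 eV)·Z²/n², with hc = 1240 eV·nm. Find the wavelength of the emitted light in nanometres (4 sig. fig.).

41.03 nm

For Z = 4 the level energies scale as Z², so the effective Rydberg energy is 13.6 × 16 = 217.6 eV.
ΔE = 217.6 × (1/2² − 1/3²) = 217.6 × 0.1389 = 30.22 eV.
λ = hc/ΔE = 1240 / 30.22 = 41.03 nm.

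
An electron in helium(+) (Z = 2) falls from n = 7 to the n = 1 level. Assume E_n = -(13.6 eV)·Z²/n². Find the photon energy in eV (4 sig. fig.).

53.29 eV

The Bohr energies scale as Z², so for Z = 2: E_n = −54.40/n² eV.
E_7 = −54.40/49 = −1.110 eV and E_1 = −54.40/1 = −54.40 eV.
The photon energy is |E_7 − E_1| = 53.29 eV.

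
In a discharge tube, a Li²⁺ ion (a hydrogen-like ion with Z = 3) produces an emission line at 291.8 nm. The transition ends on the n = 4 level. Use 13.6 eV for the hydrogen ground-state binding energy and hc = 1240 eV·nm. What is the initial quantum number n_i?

The photon energy is ΔE = hc/λ = 1240 / 291.8 = 4.249 eV.
With Z = 3, ΔE = 122.4 × (1/n_f² − 1/n_i²), so 1/n_f² − 1/n_i² = 0.03472.
With n_f = 4: 1/n_i² = 1/16 − 0.03472 = 0.02778, so n_i ≈ 6.00.

n_i = 6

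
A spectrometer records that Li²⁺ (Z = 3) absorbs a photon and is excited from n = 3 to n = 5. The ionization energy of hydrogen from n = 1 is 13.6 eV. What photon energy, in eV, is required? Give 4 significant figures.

The Bohr energies scale as Z², so for Z = 3: E_n = −122.4/n² eV.
E_5 = −122.4/25 = −4.896 eV and E_3 = −122.4/9 = −13.60 eV.
The photon energy is |E_5 − E_3| = 8.704 eV.

8.704 eV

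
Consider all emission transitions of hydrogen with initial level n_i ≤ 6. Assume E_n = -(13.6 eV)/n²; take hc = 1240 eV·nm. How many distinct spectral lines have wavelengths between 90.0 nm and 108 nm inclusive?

Enumerate all n_i → n_f pairs with 1 ≤ n_f < n_i ≤ 6 and compute λ = 1240 / [13.6·1·(1/n_f² − 1/n_i²)].
Lines falling in [90.0, 108] nm: 6→1 (93.78 nm), 5→1 (94.98 nm), 4→1 (97.25 nm), 3→1 (102.6 nm).

4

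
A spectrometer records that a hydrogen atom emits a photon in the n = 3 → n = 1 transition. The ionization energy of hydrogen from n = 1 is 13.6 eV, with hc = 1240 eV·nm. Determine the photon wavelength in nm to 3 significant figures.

103 nm

ΔE = 13.60 × (1/1² − 1/3²) = 13.60 × 0.8889 = 12.09 eV.
λ = hc/ΔE = 1240 / 12.09 = 103 nm.
This line belongs to the Lyman series.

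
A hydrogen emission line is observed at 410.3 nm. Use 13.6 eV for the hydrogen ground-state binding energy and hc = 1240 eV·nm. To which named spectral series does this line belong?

ΔE = 1240/410.3 = 3.022 eV.
This matches 13.6 × (1/2² − 1/6²), so n_f = 2: the Balmer series.

Balmer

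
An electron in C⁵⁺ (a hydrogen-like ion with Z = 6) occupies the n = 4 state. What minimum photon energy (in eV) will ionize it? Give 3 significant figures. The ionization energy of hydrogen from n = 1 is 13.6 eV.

30.6 eV

E_n = −13.6 Z²/n² = −489.6/n² eV for Z = 6.
E_4 = −489.6/16 = −30.6 eV, so ionization (to E = 0) requires 30.6 eV.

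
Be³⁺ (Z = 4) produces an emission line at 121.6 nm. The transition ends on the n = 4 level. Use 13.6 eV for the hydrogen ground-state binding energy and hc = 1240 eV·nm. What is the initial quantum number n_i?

n_i = 8

The photon energy is ΔE = hc/λ = 1240 / 121.6 = 10.20 eV.
With Z = 4, ΔE = 217.6 × (1/n_f² − 1/n_i²), so 1/n_f² − 1/n_i² = 0.04686.
With n_f = 4: 1/n_i² = 1/16 − 0.04686 = 0.01564, so n_i ≈ 8.00.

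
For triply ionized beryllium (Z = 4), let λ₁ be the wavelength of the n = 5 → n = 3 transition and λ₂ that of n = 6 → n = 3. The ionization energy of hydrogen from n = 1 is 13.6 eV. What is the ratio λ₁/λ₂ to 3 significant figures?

1.17

λ ∝ 1/ΔE ∝ 1/(1/n_f² − 1/n_i²), and the Z² and hc factors cancel in the ratio.
λ₁/λ₂ = (1/3² − 1/6²)/(1/3² − 1/5²) = 0.08333/0.07111 = 1.17.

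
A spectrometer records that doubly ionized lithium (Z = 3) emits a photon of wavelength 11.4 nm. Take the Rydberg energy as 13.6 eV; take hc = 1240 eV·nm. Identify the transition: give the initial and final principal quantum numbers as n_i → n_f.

The photon energy is ΔE = hc/λ = 1240 / 11.4 = 108.8 eV.
With Z = 3, ΔE = 122.4 × (1/n_f² − 1/n_i²), so 1/n_f² − 1/n_i² = 0.8887.
Trying n_f = 1 gives 1/n_i² = 0.1113, i.e. n_i ≈ 3; this pair matches.

n_i = 3, n_f = 1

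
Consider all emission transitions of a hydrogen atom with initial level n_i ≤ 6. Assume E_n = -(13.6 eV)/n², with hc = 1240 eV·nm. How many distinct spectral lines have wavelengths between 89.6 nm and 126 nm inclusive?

5

Enumerate all n_i → n_f pairs with 1 ≤ n_f < n_i ≤ 6 and compute λ = 1240 / [13.6·1·(1/n_f² − 1/n_i²)].
Lines falling in [89.6, 126] nm: 6→1 (93.78 nm), 5→1 (94.98 nm), 4→1 (97.25 nm), 3→1 (102.6 nm), 2→1 (121.6 nm).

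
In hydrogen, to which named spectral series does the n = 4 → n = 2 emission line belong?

The series is set by the lower level: n_f = 2 is the Balmer series.

Balmer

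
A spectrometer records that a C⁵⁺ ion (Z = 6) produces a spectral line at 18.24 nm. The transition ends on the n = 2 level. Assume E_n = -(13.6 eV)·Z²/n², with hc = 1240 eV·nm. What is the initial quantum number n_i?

The photon energy is ΔE = hc/λ = 1240 / 18.24 = 67.98 eV.
With Z = 6, ΔE = 489.6 × (1/n_f² − 1/n_i²), so 1/n_f² − 1/n_i² = 0.1389.
With n_f = 2: 1/n_i² = 1/4 − 0.1389 = 0.1111, so n_i ≈ 3.00.

n_i = 3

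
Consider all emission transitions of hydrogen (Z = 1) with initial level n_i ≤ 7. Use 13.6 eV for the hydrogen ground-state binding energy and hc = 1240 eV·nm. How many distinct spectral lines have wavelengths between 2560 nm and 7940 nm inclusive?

Enumerate all n_i → n_f pairs with 1 ≤ n_f < n_i ≤ 7 and compute λ = 1240 / [13.6·1·(1/n_f² − 1/n_i²)].
Lines falling in [2560, 7940] nm: 6→4 (2626 nm), 5→4 (4052 nm), 7→5 (4654 nm), 6→5 (7460 nm).

4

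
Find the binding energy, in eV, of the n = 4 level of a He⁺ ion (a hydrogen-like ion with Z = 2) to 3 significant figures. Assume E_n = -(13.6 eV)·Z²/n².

3.40 eV

E_n = −13.6 Z²/n² = −54.40/n² eV for Z = 2.
E_4 = −54.40/16 = −3.40 eV, so ionization (to E = 0) requires 3.40 eV.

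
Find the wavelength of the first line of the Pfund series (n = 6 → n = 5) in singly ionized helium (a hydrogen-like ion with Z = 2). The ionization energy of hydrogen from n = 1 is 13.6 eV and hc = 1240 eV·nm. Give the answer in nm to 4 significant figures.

The Pfund series terminates on n_f = 5; the first line has n_i = 5+1 = 6.
ΔE = 54.40 × (1/5² − 1/6²) = 0.6649 eV.
λ = 1240 / 0.6649 = 1865 nm.

1865 nm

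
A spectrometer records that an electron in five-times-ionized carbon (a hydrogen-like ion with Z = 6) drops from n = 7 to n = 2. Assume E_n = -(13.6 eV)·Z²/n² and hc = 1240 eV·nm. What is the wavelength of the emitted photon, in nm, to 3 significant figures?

11.0 nm

For Z = 6 the level energies scale as Z², so the effective Rydberg energy is 13.6 × 36 = 489.6 eV.
ΔE = 489.6 × (1/2² − 1/7²) = 489.6 × 0.2296 = 112.4 eV.
λ = hc/ΔE = 1240 / 112.4 = 11.0 nm.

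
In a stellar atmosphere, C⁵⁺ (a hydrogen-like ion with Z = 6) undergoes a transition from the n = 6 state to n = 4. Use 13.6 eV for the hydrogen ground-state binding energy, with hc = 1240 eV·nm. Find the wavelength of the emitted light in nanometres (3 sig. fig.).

For Z = 6 the level energies scale as Z², so the effective Rydberg energy is 13.6 × 36 = 489.6 eV.
ΔE = 489.6 × (1/4² − 1/6²) = 489.6 × 0.03472 = 17.00 eV.
λ = hc/ΔE = 1240 / 17.00 = 72.9 nm.

72.9 nm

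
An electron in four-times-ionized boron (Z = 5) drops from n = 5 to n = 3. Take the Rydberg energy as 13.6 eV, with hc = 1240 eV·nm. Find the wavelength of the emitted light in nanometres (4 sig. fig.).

For Z = 5 the level energies scale as Z², so the effective Rydberg energy is 13.6 × 25 = 340.0 eV.
ΔE = 340.0 × (1/3² − 1/5²) = 340.0 × 0.07111 = 24.18 eV.
λ = hc/ΔE = 1240 / 24.18 = 51.29 nm.

51.29 nm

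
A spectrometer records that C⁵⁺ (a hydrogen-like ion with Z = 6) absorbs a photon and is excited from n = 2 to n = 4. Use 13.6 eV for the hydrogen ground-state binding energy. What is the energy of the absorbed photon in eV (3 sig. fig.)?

The Bohr energies scale as Z², so for Z = 6: E_n = −489.6/n² eV.
E_4 = −489.6/16 = −30.60 eV and E_2 = −489.6/4 = −122.4 eV.
The photon energy is |E_4 − E_2| = 91.8 eV.

91.8 eV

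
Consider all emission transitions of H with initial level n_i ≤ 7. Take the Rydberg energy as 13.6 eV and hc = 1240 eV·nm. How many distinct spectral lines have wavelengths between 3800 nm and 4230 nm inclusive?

Enumerate all n_i → n_f pairs with 1 ≤ n_f < n_i ≤ 7 and compute λ = 1240 / [13.6·1·(1/n_f² − 1/n_i²)].
Lines falling in [3800, 4230] nm: 5→4 (4052 nm).

1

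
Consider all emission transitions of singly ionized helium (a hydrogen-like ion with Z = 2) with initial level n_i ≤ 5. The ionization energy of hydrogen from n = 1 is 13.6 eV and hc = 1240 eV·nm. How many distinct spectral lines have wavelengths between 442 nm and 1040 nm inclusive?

2

Enumerate all n_i → n_f pairs with 1 ≤ n_f < n_i ≤ 5 and compute λ = 1240 / [13.6·4·(1/n_f² − 1/n_i²)].
Lines falling in [442, 1040] nm: 4→3 (468.9 nm), 5→4 (1013 nm).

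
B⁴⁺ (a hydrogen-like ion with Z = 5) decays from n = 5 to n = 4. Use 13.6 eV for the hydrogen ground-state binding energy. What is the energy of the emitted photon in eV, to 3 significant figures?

7.65 eV

The Bohr energies scale as Z², so for Z = 5: E_n = −340.0/n² eV.
E_5 = −340.0/25 = −13.60 eV and E_4 = −340.0/16 = −21.25 eV.
The photon energy is |E_5 − E_4| = 7.65 eV.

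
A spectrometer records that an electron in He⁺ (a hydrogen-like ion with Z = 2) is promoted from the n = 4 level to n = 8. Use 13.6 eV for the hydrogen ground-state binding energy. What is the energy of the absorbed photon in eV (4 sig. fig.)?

The Bohr energies scale as Z², so for Z = 2: E_n = −54.40/n² eV.
E_8 = −54.40/64 = −0.8500 eV and E_4 = −54.40/16 = −3.400 eV.
The photon energy is |E_8 − E_4| = 2.550 eV.

2.550 eV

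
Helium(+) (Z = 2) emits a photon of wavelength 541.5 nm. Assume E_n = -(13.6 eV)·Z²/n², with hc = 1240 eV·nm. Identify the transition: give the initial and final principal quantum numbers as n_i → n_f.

The photon energy is ΔE = hc/λ = 1240 / 541.5 = 2.290 eV.
With Z = 2, ΔE = 54.40 × (1/n_f² − 1/n_i²), so 1/n_f² − 1/n_i² = 0.04209.
Trying n_f = 4 gives 1/n_i² = 0.02041, i.e. n_i ≈ 7; this pair matches.

n_i = 7, n_f = 4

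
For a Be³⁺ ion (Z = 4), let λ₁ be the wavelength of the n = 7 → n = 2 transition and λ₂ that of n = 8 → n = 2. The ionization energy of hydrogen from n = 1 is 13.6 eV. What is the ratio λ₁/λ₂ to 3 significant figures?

1.02

λ ∝ 1/ΔE ∝ 1/(1/n_f² − 1/n_i²), and the Z² and hc factors cancel in the ratio.
λ₁/λ₂ = (1/2² − 1/8²)/(1/2² − 1/7²) = 0.2344/0.2296 = 1.02.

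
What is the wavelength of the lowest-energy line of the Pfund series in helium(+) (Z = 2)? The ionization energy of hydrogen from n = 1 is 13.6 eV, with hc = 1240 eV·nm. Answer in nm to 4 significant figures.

The Pfund series terminates on n_f = 5; the first line has n_i = 5+1 = 6.
ΔE = 54.40 × (1/5² − 1/6²) = 0.6649 eV.
λ = 1240 / 0.6649 = 1865 nm.

1865 nm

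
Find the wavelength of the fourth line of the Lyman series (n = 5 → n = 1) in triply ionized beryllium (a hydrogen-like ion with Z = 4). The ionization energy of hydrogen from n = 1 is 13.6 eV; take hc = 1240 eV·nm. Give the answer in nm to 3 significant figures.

The Lyman series terminates on n_f = 1; the fourth line has n_i = 1+4 = 5.
ΔE = 217.6 × (1/1² − 1/5²) = 208.9 eV.
λ = 1240 / 208.9 = 5.94 nm.

5.94 nm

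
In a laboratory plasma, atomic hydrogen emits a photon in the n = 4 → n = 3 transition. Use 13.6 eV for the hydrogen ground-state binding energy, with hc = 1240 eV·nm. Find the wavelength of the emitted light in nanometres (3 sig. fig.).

1880 nm

ΔE = 13.60 × (1/3² − 1/4²) = 13.60 × 0.04861 = 0.6611 eV.
λ = hc/ΔE = 1240 / 0.6611 = 1880 nm.
This line belongs to the Paschen series.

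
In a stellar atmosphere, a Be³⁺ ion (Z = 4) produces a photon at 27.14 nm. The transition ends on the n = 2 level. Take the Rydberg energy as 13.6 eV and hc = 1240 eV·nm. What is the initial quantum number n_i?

n_i = 5

The photon energy is ΔE = hc/λ = 1240 / 27.14 = 45.69 eV.
With Z = 4, ΔE = 217.6 × (1/n_f² − 1/n_i²), so 1/n_f² − 1/n_i² = 0.2100.
With n_f = 2: 1/n_i² = 1/4 − 0.2100 = 0.04003, so n_i ≈ 5.00.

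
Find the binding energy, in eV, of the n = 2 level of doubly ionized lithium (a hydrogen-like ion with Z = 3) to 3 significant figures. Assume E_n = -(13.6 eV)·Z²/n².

E_n = −13.6 Z²/n² = −122.4/n² eV for Z = 3.
E_2 = −122.4/4 = −30.6 eV, so ionization (to E = 0) requires 30.6 eV.

30.6 eV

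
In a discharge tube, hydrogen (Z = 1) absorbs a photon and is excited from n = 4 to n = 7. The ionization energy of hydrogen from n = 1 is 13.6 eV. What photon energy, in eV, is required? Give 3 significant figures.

E_7 = −13.60/49 = −0.2776 eV and E_4 = −13.60/16 = −0.8500 eV.
The photon energy is |E_7 − E_4| = 0.572 eV.

0.572 eV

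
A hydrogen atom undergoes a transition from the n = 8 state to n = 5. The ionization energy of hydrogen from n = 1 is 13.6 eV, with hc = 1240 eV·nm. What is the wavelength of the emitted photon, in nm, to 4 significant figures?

ΔE = 13.60 × (1/5² − 1/8²) = 13.60 × 0.02438 = 0.3315 eV.
λ = hc/ΔE = 1240 / 0.3315 = 3741 nm.
This line belongs to the Pfund series.

3741 nm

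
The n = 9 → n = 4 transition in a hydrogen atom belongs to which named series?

The series is set by the lower level: n_f = 4 is the Brackett series.

Brackett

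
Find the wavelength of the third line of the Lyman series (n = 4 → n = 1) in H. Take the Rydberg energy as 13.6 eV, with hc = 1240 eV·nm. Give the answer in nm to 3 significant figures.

The Lyman series terminates on n_f = 1; the third line has n_i = 1+3 = 4.
ΔE = 13.60 × (1/1² − 1/4²) = 12.75 eV.
λ = 1240 / 12.75 = 97.3 nm.

97.3 nm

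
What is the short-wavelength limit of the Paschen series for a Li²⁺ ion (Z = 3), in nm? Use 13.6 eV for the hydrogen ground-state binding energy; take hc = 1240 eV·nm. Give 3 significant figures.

The Paschen series has lower level n_f = 3; the series limit corresponds to n_i → ∞.
ΔE_max = 13.6 × 9 / 3² = 13.60 eV.
λ_min = 1240 / 13.60 = 91.2 nm.

91.2 nm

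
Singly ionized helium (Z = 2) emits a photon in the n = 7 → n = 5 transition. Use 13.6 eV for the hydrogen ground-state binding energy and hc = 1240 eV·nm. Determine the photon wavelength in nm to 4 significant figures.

For Z = 2 the level energies scale as Z², so the effective Rydberg energy is 13.6 × 4 = 54.40 eV.
ΔE = 54.40 × (1/5² − 1/7²) = 54.40 × 0.01959 = 1.066 eV.
λ = hc/ΔE = 1240 / 1.066 = 1163 nm.

1163 nm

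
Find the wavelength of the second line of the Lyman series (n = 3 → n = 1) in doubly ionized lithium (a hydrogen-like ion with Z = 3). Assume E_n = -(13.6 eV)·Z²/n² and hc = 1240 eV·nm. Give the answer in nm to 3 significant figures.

11.4 nm

The Lyman series terminates on n_f = 1; the second line has n_i = 1+2 = 3.
ΔE = 122.4 × (1/1² − 1/3²) = 108.8 eV.
λ = 1240 / 108.8 = 11.4 nm.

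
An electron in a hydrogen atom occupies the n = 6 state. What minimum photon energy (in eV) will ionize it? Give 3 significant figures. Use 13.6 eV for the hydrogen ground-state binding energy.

E_6 = −13.60/36 = −0.378 eV, so ionization (to E = 0) requires 0.378 eV.

0.378 eV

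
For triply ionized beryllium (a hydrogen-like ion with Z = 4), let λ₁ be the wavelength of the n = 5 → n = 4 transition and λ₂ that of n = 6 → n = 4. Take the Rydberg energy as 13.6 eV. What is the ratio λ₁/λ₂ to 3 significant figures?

λ ∝ 1/ΔE ∝ 1/(1/n_f² − 1/n_i²), and the Z² and hc factors cancel in the ratio.
λ₁/λ₂ = (1/4² − 1/6²)/(1/4² − 1/5²) = 0.03472/0.02250 = 1.54.

1.54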